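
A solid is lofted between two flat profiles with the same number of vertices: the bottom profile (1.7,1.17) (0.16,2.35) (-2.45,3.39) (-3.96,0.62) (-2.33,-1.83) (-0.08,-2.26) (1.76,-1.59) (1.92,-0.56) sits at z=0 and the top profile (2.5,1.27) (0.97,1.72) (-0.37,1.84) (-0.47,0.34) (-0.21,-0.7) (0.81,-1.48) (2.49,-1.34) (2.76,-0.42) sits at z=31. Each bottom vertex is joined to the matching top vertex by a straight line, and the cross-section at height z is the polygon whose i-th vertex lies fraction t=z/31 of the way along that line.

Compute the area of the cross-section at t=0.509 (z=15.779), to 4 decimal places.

Area at t=0.509: 14.3771

Cross-section at t=0.509: each vertex is (1-t)·p0[i] + t·p1[i].
  v1: (1-0.509)·(1.7,1.17) + 0.509·(2.5,1.27) = (2.1072,1.2209)
  v2: (1-0.509)·(0.16,2.35) + 0.509·(0.97,1.72) = (0.5723,2.0293)
  v3: (1-0.509)·(-2.45,3.39) + 0.509·(-0.37,1.84) = (-1.3913,2.6010)
  v4: (1-0.509)·(-3.96,0.62) + 0.509·(-0.47,0.34) = (-2.1836,0.4775)
  v5: (1-0.509)·(-2.33,-1.83) + 0.509·(-0.21,-0.7) = (-1.2509,-1.2548)
  v6: (1-0.509)·(-0.08,-2.26) + 0.509·(0.81,-1.48) = (0.3730,-1.8630)
  v7: (1-0.509)·(1.76,-1.59) + 0.509·(2.49,-1.34) = (2.1316,-1.4627)
  v8: (1-0.509)·(1.92,-0.56) + 0.509·(2.76,-0.42) = (2.3476,-0.4887)
Shoelace sum Σ(x_i·y_{i+1} − x_{i+1}·y_i):
  i=1: 2.1072·2.0293 − 0.5723·1.2209 = +3.5775 (running +3.5775)
  i=2: 0.5723·2.6010 − -1.3913·2.0293 = +4.3119 (running +7.8894)
  i=3: -1.3913·0.4775 − -2.1836·2.6010 = +5.0153 (running +12.9047)
  i=4: -2.1836·-1.2548 − -1.2509·0.4775 = +3.3373 (running +16.2421)
  i=5: -1.2509·-1.8630 − 0.3730·-1.2548 = +2.7985 (running +19.0406)
  i=6: 0.3730·-1.4627 − 2.1316·-1.8630 = +3.4255 (running +22.4660)
  i=7: 2.1316·-0.4887 − 2.3476·-1.4627 = +2.3921 (running +24.8581)
  i=8: 2.3476·1.2209 − 2.1072·-0.4887 = +3.8960 (running +28.7541)
Area = |Σ|/2 = |28.7541|/2 = 14.3771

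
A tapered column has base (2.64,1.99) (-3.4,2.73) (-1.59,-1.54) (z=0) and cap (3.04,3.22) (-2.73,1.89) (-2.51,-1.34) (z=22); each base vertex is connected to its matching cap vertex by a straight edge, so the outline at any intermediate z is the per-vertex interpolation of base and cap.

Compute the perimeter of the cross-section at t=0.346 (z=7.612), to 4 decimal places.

Cross-section at t=0.346: each vertex is (1-t)·p0[i] + t·p1[i].
  v1: (1-0.346)·(2.64,1.99) + 0.346·(3.04,3.22) = (2.7784,2.4156)
  v2: (1-0.346)·(-3.4,2.73) + 0.346·(-2.73,1.89) = (-3.1682,2.4394)
  v3: (1-0.346)·(-1.59,-1.54) + 0.346·(-2.51,-1.34) = (-1.9083,-1.4708)
Perimeter = Σ |v_{i+1} − v_i|:
  edge 1→2: √(-5.9466² + 0.0238²) = 5.9466 (running 5.9466)
  edge 2→3: √(1.2599² + -3.9102²) = 4.1081 (running 10.0547)
  edge 3→1: √(4.6867² + 3.8864²) = 6.0885 (running 16.1432)
Perimeter = 16.1432

Perimeter at t=0.346: 16.1432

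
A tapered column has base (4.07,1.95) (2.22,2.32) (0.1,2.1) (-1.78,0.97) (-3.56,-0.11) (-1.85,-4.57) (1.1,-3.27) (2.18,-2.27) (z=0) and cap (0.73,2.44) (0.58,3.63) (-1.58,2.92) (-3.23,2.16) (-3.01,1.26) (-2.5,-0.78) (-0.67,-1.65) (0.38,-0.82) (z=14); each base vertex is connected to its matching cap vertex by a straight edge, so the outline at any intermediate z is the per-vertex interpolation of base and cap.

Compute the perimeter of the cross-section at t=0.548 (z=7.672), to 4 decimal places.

Perimeter at t=0.548: 17.4894

Cross-section at t=0.548: each vertex is (1-t)·p0[i] + t·p1[i].
  v1: (1-0.548)·(4.07,1.95) + 0.548·(0.73,2.44) = (2.2397,2.2185)
  v2: (1-0.548)·(2.22,2.32) + 0.548·(0.58,3.63) = (1.3213,3.0379)
  v3: (1-0.548)·(0.1,2.1) + 0.548·(-1.58,2.92) = (-0.8206,2.5494)
  v4: (1-0.548)·(-1.78,0.97) + 0.548·(-3.23,2.16) = (-2.5746,1.6221)
  v5: (1-0.548)·(-3.56,-0.11) + 0.548·(-3.01,1.26) = (-3.2586,0.6408)
  v6: (1-0.548)·(-1.85,-4.57) + 0.548·(-2.5,-0.78) = (-2.2062,-2.4931)
  v7: (1-0.548)·(1.1,-3.27) + 0.548·(-0.67,-1.65) = (0.1300,-2.3822)
  v8: (1-0.548)·(2.18,-2.27) + 0.548·(0.38,-0.82) = (1.1936,-1.4754)
Perimeter = Σ |v_{i+1} − v_i|:
  edge 1→2: √(-0.9184² + 0.8194²) = 1.2308 (running 1.2308)
  edge 2→3: √(-2.1419² + -0.4885²) = 2.1969 (running 3.4277)
  edge 3→4: √(-1.7540² + -0.9272²) = 1.9840 (running 5.4117)
  edge 4→5: √(-0.6840² + -0.9814²) = 1.1962 (running 6.6079)
  edge 5→6: √(1.0524² + -3.1338²) = 3.3058 (running 9.9137)
  edge 6→7: √(2.3362² + 0.1108²) = 2.3389 (running 12.2526)
  edge 7→8: √(1.0636² + 0.9068²) = 1.3977 (running 13.6503)
  edge 8→1: √(1.0461² + 3.6939²) = 3.8392 (running 17.4894)
Perimeter = 17.4894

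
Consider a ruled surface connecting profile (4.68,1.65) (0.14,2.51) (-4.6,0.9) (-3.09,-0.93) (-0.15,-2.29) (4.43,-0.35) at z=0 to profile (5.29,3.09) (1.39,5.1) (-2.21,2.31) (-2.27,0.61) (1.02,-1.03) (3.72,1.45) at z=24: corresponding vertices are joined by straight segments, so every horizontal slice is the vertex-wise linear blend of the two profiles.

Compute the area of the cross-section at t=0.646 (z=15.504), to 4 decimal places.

Area at t=0.646: 26.9677

Cross-section at t=0.646: each vertex is (1-t)·p0[i] + t·p1[i].
  v1: (1-0.646)·(4.68,1.65) + 0.646·(5.29,3.09) = (5.0741,2.5802)
  v2: (1-0.646)·(0.14,2.51) + 0.646·(1.39,5.1) = (0.9475,4.1831)
  v3: (1-0.646)·(-4.6,0.9) + 0.646·(-2.21,2.31) = (-3.0561,1.8109)
  v4: (1-0.646)·(-3.09,-0.93) + 0.646·(-2.27,0.61) = (-2.5603,0.0648)
  v5: (1-0.646)·(-0.15,-2.29) + 0.646·(1.02,-1.03) = (0.6058,-1.4760)
  v6: (1-0.646)·(4.43,-0.35) + 0.646·(3.72,1.45) = (3.9713,0.8128)
Shoelace sum Σ(x_i·y_{i+1} − x_{i+1}·y_i):
  i=1: 5.0741·4.1831 − 0.9475·2.5802 = +18.7807 (running +18.7807)
  i=2: 0.9475·1.8109 − -3.0561·4.1831 = +14.4997 (running +33.2804)
  i=3: -3.0561·0.0648 − -2.5603·1.8109 = +4.4382 (running +37.7186)
  i=4: -2.5603·-1.4760 − 0.6058·0.0648 = +3.7398 (running +41.4584)
  i=5: 0.6058·0.8128 − 3.9713·-1.4760 = +6.3543 (running +47.8127)
  i=6: 3.9713·2.5802 − 5.0741·0.8128 = +6.1228 (running +53.9355)
Area = |Σ|/2 = |53.9355|/2 = 26.9677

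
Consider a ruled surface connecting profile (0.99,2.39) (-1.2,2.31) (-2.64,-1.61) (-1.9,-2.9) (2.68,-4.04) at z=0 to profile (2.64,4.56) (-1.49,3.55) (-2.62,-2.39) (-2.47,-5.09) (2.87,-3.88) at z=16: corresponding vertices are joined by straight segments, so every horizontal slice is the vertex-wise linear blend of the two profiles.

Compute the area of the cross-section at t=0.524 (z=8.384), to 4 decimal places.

Area at t=0.524: 32.0319

Cross-section at t=0.524: each vertex is (1-t)·p0[i] + t·p1[i].
  v1: (1-0.524)·(0.99,2.39) + 0.524·(2.64,4.56) = (1.8546,3.5271)
  v2: (1-0.524)·(-1.2,2.31) + 0.524·(-1.49,3.55) = (-1.3520,2.9598)
  v3: (1-0.524)·(-2.64,-1.61) + 0.524·(-2.62,-2.39) = (-2.6295,-2.0187)
  v4: (1-0.524)·(-1.9,-2.9) + 0.524·(-2.47,-5.09) = (-2.1987,-4.0476)
  v5: (1-0.524)·(2.68,-4.04) + 0.524·(2.87,-3.88) = (2.7796,-3.9562)
Shoelace sum Σ(x_i·y_{i+1} − x_{i+1}·y_i):
  i=1: 1.8546·2.9598 − -1.3520·3.5271 = +10.2576 (running +10.2576)
  i=2: -1.3520·-2.0187 − -2.6295·2.9598 = +10.5120 (running +20.7696)
  i=3: -2.6295·-4.0476 − -2.1987·-2.0187 = +6.2046 (running +26.9742)
  i=4: -2.1987·-3.9562 − 2.7796·-4.0476 = +19.9488 (running +46.9230)
  i=5: 2.7796·3.5271 − 1.8546·-3.9562 = +17.1408 (running +64.0638)
Area = |Σ|/2 = |64.0638|/2 = 32.0319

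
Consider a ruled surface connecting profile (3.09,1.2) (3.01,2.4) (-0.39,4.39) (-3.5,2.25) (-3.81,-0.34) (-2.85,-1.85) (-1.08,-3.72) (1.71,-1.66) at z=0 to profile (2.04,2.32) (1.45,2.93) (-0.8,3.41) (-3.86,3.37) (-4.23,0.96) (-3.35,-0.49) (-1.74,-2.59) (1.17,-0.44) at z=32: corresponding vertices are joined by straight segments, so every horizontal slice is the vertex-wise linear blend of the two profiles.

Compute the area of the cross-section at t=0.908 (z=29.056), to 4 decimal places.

Area at t=0.908: 26.5491

Cross-section at t=0.908: each vertex is (1-t)·p0[i] + t·p1[i].
  v1: (1-0.908)·(3.09,1.2) + 0.908·(2.04,2.32) = (2.1366,2.2170)
  v2: (1-0.908)·(3.01,2.4) + 0.908·(1.45,2.93) = (1.5935,2.8812)
  v3: (1-0.908)·(-0.39,4.39) + 0.908·(-0.8,3.41) = (-0.7623,3.5002)
  v4: (1-0.908)·(-3.5,2.25) + 0.908·(-3.86,3.37) = (-3.8269,3.2670)
  v5: (1-0.908)·(-3.81,-0.34) + 0.908·(-4.23,0.96) = (-4.1914,0.8404)
  v6: (1-0.908)·(-2.85,-1.85) + 0.908·(-3.35,-0.49) = (-3.3040,-0.6151)
  v7: (1-0.908)·(-1.08,-3.72) + 0.908·(-1.74,-2.59) = (-1.6793,-2.6940)
  v8: (1-0.908)·(1.71,-1.66) + 0.908·(1.17,-0.44) = (1.2197,-0.5522)
Shoelace sum Σ(x_i·y_{i+1} − x_{i+1}·y_i):
  i=1: 2.1366·2.8812 − 1.5935·2.2170 = +2.6233 (running +2.6233)
  i=2: 1.5935·3.5002 − -0.7623·2.8812 = +7.7739 (running +10.3972)
  i=3: -0.7623·3.2670 − -3.8269·3.5002 = +10.9044 (running +21.3015)
  i=4: -3.8269·0.8404 − -4.1914·3.2670 = +10.4769 (running +31.7784)
  i=5: -4.1914·-0.6151 − -3.3040·0.8404 = +5.3549 (running +37.1333)
  i=6: -3.3040·-2.6940 − -1.6793·-0.6151 = +7.8679 (running +45.0012)
  i=7: -1.6793·-0.5522 − 1.2197·-2.6940 = +4.2131 (running +49.2143)
  i=8: 1.2197·2.2170 − 2.1366·-0.5522 = +3.8839 (running +53.0982)
Area = |Σ|/2 = |53.0982|/2 = 26.5491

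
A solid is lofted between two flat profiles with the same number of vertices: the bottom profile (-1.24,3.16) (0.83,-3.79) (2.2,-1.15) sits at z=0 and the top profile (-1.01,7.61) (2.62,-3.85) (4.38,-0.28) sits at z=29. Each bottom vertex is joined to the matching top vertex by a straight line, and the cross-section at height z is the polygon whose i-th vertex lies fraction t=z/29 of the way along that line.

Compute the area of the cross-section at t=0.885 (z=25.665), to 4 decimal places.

Area at t=0.885: 15.3578

Cross-section at t=0.885: each vertex is (1-t)·p0[i] + t·p1[i].
  v1: (1-0.885)·(-1.24,3.16) + 0.885·(-1.01,7.61) = (-1.0365,7.0983)
  v2: (1-0.885)·(0.83,-3.79) + 0.885·(2.62,-3.85) = (2.4142,-3.8431)
  v3: (1-0.885)·(2.2,-1.15) + 0.885·(4.38,-0.28) = (4.1293,-0.3800)
Shoelace sum Σ(x_i·y_{i+1} − x_{i+1}·y_i):
  i=1: -1.0365·-3.8431 − 2.4142·7.0983 = -13.1531 (running -13.1531)
  i=2: 2.4142·-0.3800 − 4.1293·-3.8431 = +14.9518 (running +1.7988)
  i=3: 4.1293·7.0983 − -1.0365·-0.3800 = +28.9169 (running +30.7157)
Area = |Σ|/2 = |30.7157|/2 = 15.3578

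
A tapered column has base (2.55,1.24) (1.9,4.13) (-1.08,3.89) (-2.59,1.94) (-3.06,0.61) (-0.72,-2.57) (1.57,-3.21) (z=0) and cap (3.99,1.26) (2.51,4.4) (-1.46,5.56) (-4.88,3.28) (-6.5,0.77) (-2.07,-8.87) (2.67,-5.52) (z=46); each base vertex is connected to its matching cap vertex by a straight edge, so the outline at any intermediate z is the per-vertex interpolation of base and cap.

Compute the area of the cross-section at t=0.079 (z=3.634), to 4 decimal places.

Area at t=0.079: 32.3821

Cross-section at t=0.079: each vertex is (1-t)·p0[i] + t·p1[i].
  v1: (1-0.079)·(2.55,1.24) + 0.079·(3.99,1.26) = (2.6638,1.2416)
  v2: (1-0.079)·(1.9,4.13) + 0.079·(2.51,4.4) = (1.9482,4.1513)
  v3: (1-0.079)·(-1.08,3.89) + 0.079·(-1.46,5.56) = (-1.1100,4.0219)
  v4: (1-0.079)·(-2.59,1.94) + 0.079·(-4.88,3.28) = (-2.7709,2.0459)
  v5: (1-0.079)·(-3.06,0.61) + 0.079·(-6.5,0.77) = (-3.3318,0.6226)
  v6: (1-0.079)·(-0.72,-2.57) + 0.079·(-2.07,-8.87) = (-0.8266,-3.0677)
  v7: (1-0.079)·(1.57,-3.21) + 0.079·(2.67,-5.52) = (1.6569,-3.3925)
Shoelace sum Σ(x_i·y_{i+1} − x_{i+1}·y_i):
  i=1: 2.6638·4.1513 − 1.9482·1.2416 = +8.6393 (running +8.6393)
  i=2: 1.9482·4.0219 − -1.1100·4.1513 = +12.4435 (running +21.0829)
  i=3: -1.1100·2.0459 − -2.7709·4.0219 = +8.8735 (running +29.9563)
  i=4: -2.7709·0.6226 − -3.3318·2.0459 = +5.0910 (running +35.0474)
  i=5: -3.3318·-3.0677 − -0.8266·0.6226 = +10.7355 (running +45.7829)
  i=6: -0.8266·-3.3925 − 1.6569·-3.0677 = +7.8873 (running +53.6702)
  i=7: 1.6569·1.2416 − 2.6638·-3.3925 = +11.0940 (running +64.7641)
Area = |Σ|/2 = |64.7641|/2 = 32.3821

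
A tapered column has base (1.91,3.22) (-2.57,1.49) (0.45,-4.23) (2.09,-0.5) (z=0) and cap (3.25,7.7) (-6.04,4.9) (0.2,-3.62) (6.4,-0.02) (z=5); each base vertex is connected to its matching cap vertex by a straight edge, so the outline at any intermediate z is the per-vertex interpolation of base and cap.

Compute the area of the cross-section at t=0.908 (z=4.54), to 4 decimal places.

Area at t=0.908: 71.0238

Cross-section at t=0.908: each vertex is (1-t)·p0[i] + t·p1[i].
  v1: (1-0.908)·(1.91,3.22) + 0.908·(3.25,7.7) = (3.1267,7.2878)
  v2: (1-0.908)·(-2.57,1.49) + 0.908·(-6.04,4.9) = (-5.7208,4.5863)
  v3: (1-0.908)·(0.45,-4.23) + 0.908·(0.2,-3.62) = (0.2230,-3.6761)
  v4: (1-0.908)·(2.09,-0.5) + 0.908·(6.4,-0.02) = (6.0035,-0.0642)
Shoelace sum Σ(x_i·y_{i+1} − x_{i+1}·y_i):
  i=1: 3.1267·4.5863 − -5.7208·7.2878 = +56.0320 (running +56.0320)
  i=2: -5.7208·-3.6761 − 0.2230·4.5863 = +20.0075 (running +76.0395)
  i=3: 0.2230·-0.0642 − 6.0035·-3.6761 = +22.0552 (running +98.0947)
  i=4: 6.0035·7.2878 − 3.1267·-0.0642 = +43.9530 (running +142.0477)
Area = |Σ|/2 = |142.0477|/2 = 71.0238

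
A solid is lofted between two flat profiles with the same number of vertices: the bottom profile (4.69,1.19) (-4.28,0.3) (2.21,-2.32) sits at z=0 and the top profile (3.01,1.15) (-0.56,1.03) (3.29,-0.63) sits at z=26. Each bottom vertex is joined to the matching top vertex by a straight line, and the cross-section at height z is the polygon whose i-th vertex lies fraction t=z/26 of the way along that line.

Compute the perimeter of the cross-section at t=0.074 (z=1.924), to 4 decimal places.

Perimeter at t=0.074: 19.4783

Cross-section at t=0.074: each vertex is (1-t)·p0[i] + t·p1[i].
  v1: (1-0.074)·(4.69,1.19) + 0.074·(3.01,1.15) = (4.5657,1.1870)
  v2: (1-0.074)·(-4.28,0.3) + 0.074·(-0.56,1.03) = (-4.0047,0.3540)
  v3: (1-0.074)·(2.21,-2.32) + 0.074·(3.29,-0.63) = (2.2899,-2.1949)
Perimeter = Σ |v_{i+1} − v_i|:
  edge 1→2: √(-8.5704² + -0.8330²) = 8.6108 (running 8.6108)
  edge 2→3: √(6.2946² + -2.5490²) = 6.7911 (running 15.4019)
  edge 3→1: √(2.2758² + 3.3820²) = 4.0764 (running 19.4783)
Perimeter = 19.4783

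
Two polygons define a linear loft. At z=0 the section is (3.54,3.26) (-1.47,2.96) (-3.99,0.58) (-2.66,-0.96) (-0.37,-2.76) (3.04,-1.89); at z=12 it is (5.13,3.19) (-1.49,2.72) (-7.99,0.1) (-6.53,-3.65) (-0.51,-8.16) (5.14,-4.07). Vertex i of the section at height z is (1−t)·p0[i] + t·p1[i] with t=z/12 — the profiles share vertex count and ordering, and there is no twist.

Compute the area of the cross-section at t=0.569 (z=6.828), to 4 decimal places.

Area at t=0.569: 66.2762

Cross-section at t=0.569: each vertex is (1-t)·p0[i] + t·p1[i].
  v1: (1-0.569)·(3.54,3.26) + 0.569·(5.13,3.19) = (4.4447,3.2202)
  v2: (1-0.569)·(-1.47,2.96) + 0.569·(-1.49,2.72) = (-1.4814,2.8234)
  v3: (1-0.569)·(-3.99,0.58) + 0.569·(-7.99,0.1) = (-6.2660,0.3069)
  v4: (1-0.569)·(-2.66,-0.96) + 0.569·(-6.53,-3.65) = (-4.8620,-2.4906)
  v5: (1-0.569)·(-0.37,-2.76) + 0.569·(-0.51,-8.16) = (-0.4497,-5.8326)
  v6: (1-0.569)·(3.04,-1.89) + 0.569·(5.14,-4.07) = (4.2349,-3.1304)
Shoelace sum Σ(x_i·y_{i+1} − x_{i+1}·y_i):
  i=1: 4.4447·2.8234 − -1.4814·3.2202 = +17.3197 (running +17.3197)
  i=2: -1.4814·0.3069 − -6.2660·2.8234 = +17.2371 (running +34.5567)
  i=3: -6.2660·-2.4906 − -4.8620·0.3069 = +17.0982 (running +51.6550)
  i=4: -4.8620·-5.8326 − -0.4497·-2.4906 = +27.2383 (running +78.8933)
  i=5: -0.4497·-3.1304 − 4.2349·-5.8326 = +26.1081 (running +105.0014)
  i=6: 4.2349·3.2202 − 4.4447·-3.1304 = +27.5509 (running +132.5523)
Area = |Σ|/2 = |132.5523|/2 = 66.2762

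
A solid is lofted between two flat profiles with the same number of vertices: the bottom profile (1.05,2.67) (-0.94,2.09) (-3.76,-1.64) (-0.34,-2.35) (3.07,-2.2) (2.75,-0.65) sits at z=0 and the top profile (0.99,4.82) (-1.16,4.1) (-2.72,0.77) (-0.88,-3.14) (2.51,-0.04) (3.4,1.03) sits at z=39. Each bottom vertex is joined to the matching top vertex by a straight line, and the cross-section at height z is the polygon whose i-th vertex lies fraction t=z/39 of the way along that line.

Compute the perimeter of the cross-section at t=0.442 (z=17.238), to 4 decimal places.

Perimeter at t=0.442: 18.9396

Cross-section at t=0.442: each vertex is (1-t)·p0[i] + t·p1[i].
  v1: (1-0.442)·(1.05,2.67) + 0.442·(0.99,4.82) = (1.0235,3.6203)
  v2: (1-0.442)·(-0.94,2.09) + 0.442·(-1.16,4.1) = (-1.0372,2.9784)
  v3: (1-0.442)·(-3.76,-1.64) + 0.442·(-2.72,0.77) = (-3.3003,-0.5748)
  v4: (1-0.442)·(-0.34,-2.35) + 0.442·(-0.88,-3.14) = (-0.5787,-2.6992)
  v5: (1-0.442)·(3.07,-2.2) + 0.442·(2.51,-0.04) = (2.8225,-1.2453)
  v6: (1-0.442)·(2.75,-0.65) + 0.442·(3.4,1.03) = (3.0373,0.0926)
Perimeter = Σ |v_{i+1} − v_i|:
  edge 1→2: √(-2.0607² + -0.6419²) = 2.1584 (running 2.1584)
  edge 2→3: √(-2.2631² + -3.5532²) = 4.2127 (running 6.3711)
  edge 3→4: √(2.7216² + -2.1244²) = 3.4526 (running 9.8237)
  edge 4→5: √(3.4012² + 1.4539²) = 3.6989 (running 13.5225)
  edge 5→6: √(0.2148² + 1.3378²) = 1.3550 (running 14.8775)
  edge 6→1: √(-2.0138² + 3.5277²) = 4.0621 (running 18.9396)
Perimeter = 18.9396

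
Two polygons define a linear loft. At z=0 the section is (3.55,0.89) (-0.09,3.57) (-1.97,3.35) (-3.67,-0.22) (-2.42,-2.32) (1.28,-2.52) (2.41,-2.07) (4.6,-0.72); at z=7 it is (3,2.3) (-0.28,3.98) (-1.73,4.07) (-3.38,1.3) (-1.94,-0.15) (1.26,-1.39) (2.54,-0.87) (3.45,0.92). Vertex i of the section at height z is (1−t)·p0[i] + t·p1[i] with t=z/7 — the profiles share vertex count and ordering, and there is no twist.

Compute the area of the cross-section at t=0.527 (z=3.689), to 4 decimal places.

Area at t=0.527: 28.5635

Cross-section at t=0.527: each vertex is (1-t)·p0[i] + t·p1[i].
  v1: (1-0.527)·(3.55,0.89) + 0.527·(3,2.3) = (3.2601,1.6331)
  v2: (1-0.527)·(-0.09,3.57) + 0.527·(-0.28,3.98) = (-0.1901,3.7861)
  v3: (1-0.527)·(-1.97,3.35) + 0.527·(-1.73,4.07) = (-1.8435,3.7294)
  v4: (1-0.527)·(-3.67,-0.22) + 0.527·(-3.38,1.3) = (-3.5172,0.5810)
  v5: (1-0.527)·(-2.42,-2.32) + 0.527·(-1.94,-0.15) = (-2.1670,-1.1764)
  v6: (1-0.527)·(1.28,-2.52) + 0.527·(1.26,-1.39) = (1.2695,-1.9245)
  v7: (1-0.527)·(2.41,-2.07) + 0.527·(2.54,-0.87) = (2.4785,-1.4376)
  v8: (1-0.527)·(4.6,-0.72) + 0.527·(3.45,0.92) = (3.9939,0.1443)
Shoelace sum Σ(x_i·y_{i+1} − x_{i+1}·y_i):
  i=1: 3.2601·3.7861 − -0.1901·1.6331 = +12.6537 (running +12.6537)
  i=2: -0.1901·3.7294 − -1.8435·3.7861 = +6.2706 (running +18.9243)
  i=3: -1.8435·0.5810 − -3.5172·3.7294 = +12.0459 (running +30.9702)
  i=4: -3.5172·-1.1764 − -2.1670·0.5810 = +5.3968 (running +36.3670)
  i=5: -2.1670·-1.9245 − 1.2695·-1.1764 = +5.6639 (running +42.0308)
  i=6: 1.2695·-1.4376 − 2.4785·-1.9245 = +2.9449 (running +44.9757)
  i=7: 2.4785·0.1443 − 3.9939·-1.4376 = +6.0993 (running +51.0750)
  i=8: 3.9939·1.6331 − 3.2601·0.1443 = +6.0520 (running +57.1270)
Area = |Σ|/2 = |57.1270|/2 = 28.5635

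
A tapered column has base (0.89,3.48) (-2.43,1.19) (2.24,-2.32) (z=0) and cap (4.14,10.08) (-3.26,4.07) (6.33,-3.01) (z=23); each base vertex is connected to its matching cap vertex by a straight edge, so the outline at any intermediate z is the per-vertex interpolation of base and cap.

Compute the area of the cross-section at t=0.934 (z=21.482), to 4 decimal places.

Cross-section at t=0.934: each vertex is (1-t)·p0[i] + t·p1[i].
  v1: (1-0.934)·(0.89,3.48) + 0.934·(4.14,10.08) = (3.9255,9.6444)
  v2: (1-0.934)·(-2.43,1.19) + 0.934·(-3.26,4.07) = (-3.2052,3.8799)
  v3: (1-0.934)·(2.24,-2.32) + 0.934·(6.33,-3.01) = (6.0601,-2.9645)
Shoelace sum Σ(x_i·y_{i+1} − x_{i+1}·y_i):
  i=1: 3.9255·3.8799 − -3.2052·9.6444 = +46.1430 (running +46.1430)
  i=2: -3.2052·-2.9645 − 6.0601·3.8799 = -14.0108 (running +32.1322)
  i=3: 6.0601·9.6444 − 3.9255·-2.9645 = +70.0826 (running +102.2149)
Area = |Σ|/2 = |102.2149|/2 = 51.1074

Area at t=0.934: 51.1074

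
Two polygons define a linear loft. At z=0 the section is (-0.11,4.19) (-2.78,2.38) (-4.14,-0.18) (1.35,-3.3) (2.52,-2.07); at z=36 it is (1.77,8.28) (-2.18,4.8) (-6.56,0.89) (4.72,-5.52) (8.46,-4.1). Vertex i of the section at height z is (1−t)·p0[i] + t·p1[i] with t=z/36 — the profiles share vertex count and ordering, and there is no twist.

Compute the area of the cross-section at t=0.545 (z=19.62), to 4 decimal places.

Area at t=0.545: 58.6854

Cross-section at t=0.545: each vertex is (1-t)·p0[i] + t·p1[i].
  v1: (1-0.545)·(-0.11,4.19) + 0.545·(1.77,8.28) = (0.9146,6.4191)
  v2: (1-0.545)·(-2.78,2.38) + 0.545·(-2.18,4.8) = (-2.4530,3.6989)
  v3: (1-0.545)·(-4.14,-0.18) + 0.545·(-6.56,0.89) = (-5.4589,0.4032)
  v4: (1-0.545)·(1.35,-3.3) + 0.545·(4.72,-5.52) = (3.1867,-4.5099)
  v5: (1-0.545)·(2.52,-2.07) + 0.545·(8.46,-4.1) = (5.7573,-3.1764)
Shoelace sum Σ(x_i·y_{i+1} − x_{i+1}·y_i):
  i=1: 0.9146·3.6989 − -2.4530·6.4191 = +19.1289 (running +19.1289)
  i=2: -2.4530·0.4032 − -5.4589·3.6989 = +19.2030 (running +38.3319)
  i=3: -5.4589·-4.5099 − 3.1867·0.4032 = +23.3344 (running +61.6663)
  i=4: 3.1867·-3.1764 − 5.7573·-4.5099 = +15.8429 (running +77.5093)
  i=5: 5.7573·6.4191 − 0.9146·-3.1764 = +39.8615 (running +117.3708)
Area = |Σ|/2 = |117.3708|/2 = 58.6854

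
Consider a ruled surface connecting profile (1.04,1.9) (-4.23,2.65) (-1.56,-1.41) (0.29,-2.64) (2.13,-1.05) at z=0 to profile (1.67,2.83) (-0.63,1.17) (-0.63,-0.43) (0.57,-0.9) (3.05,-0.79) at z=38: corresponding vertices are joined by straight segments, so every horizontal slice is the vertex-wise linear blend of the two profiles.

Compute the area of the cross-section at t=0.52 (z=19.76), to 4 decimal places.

Cross-section at t=0.52: each vertex is (1-t)·p0[i] + t·p1[i].
  v1: (1-0.52)·(1.04,1.9) + 0.52·(1.67,2.83) = (1.3676,2.3836)
  v2: (1-0.52)·(-4.23,2.65) + 0.52·(-0.63,1.17) = (-2.3580,1.8804)
  v3: (1-0.52)·(-1.56,-1.41) + 0.52·(-0.63,-0.43) = (-1.0764,-0.9004)
  v4: (1-0.52)·(0.29,-2.64) + 0.52·(0.57,-0.9) = (0.4356,-1.7352)
  v5: (1-0.52)·(2.13,-1.05) + 0.52·(3.05,-0.79) = (2.6084,-0.9148)
Shoelace sum Σ(x_i·y_{i+1} − x_{i+1}·y_i):
  i=1: 1.3676·1.8804 − -2.3580·2.3836 = +8.1922 (running +8.1922)
  i=2: -2.3580·-0.9004 − -1.0764·1.8804 = +4.1472 (running +12.3394)
  i=3: -1.0764·-1.7352 − 0.4356·-0.9004 = +2.2600 (running +14.5994)
  i=4: 0.4356·-0.9148 − 2.6084·-1.7352 = +4.1276 (running +18.7270)
  i=5: 2.6084·2.3836 − 1.3676·-0.9148 = +7.4685 (running +26.1954)
Area = |Σ|/2 = |26.1954|/2 = 13.0977

Area at t=0.52: 13.0977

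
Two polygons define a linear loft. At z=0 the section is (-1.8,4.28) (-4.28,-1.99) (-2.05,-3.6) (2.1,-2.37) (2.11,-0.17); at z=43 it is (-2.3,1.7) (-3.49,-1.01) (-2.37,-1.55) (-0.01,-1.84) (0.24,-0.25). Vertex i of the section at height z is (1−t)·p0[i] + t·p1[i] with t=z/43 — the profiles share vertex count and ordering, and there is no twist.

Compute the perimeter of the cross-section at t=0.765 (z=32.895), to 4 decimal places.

Cross-section at t=0.765: each vertex is (1-t)·p0[i] + t·p1[i].
  v1: (1-0.765)·(-1.8,4.28) + 0.765·(-2.3,1.7) = (-2.1825,2.3063)
  v2: (1-0.765)·(-4.28,-1.99) + 0.765·(-3.49,-1.01) = (-3.6757,-1.2403)
  v3: (1-0.765)·(-2.05,-3.6) + 0.765·(-2.37,-1.55) = (-2.2948,-2.0318)
  v4: (1-0.765)·(2.1,-2.37) + 0.765·(-0.01,-1.84) = (0.4859,-1.9646)
  v5: (1-0.765)·(2.11,-0.17) + 0.765·(0.24,-0.25) = (0.6794,-0.2312)
Perimeter = Σ |v_{i+1} − v_i|:
  edge 1→2: √(-1.4932² + -3.5466²) = 3.8481 (running 3.8481)
  edge 2→3: √(1.3809² + -0.7915²) = 1.5916 (running 5.4397)
  edge 3→4: √(2.7807² + 0.0672²) = 2.7815 (running 8.2211)
  edge 4→5: √(0.1936² + 1.7333²) = 1.7441 (running 9.9653)
  edge 5→1: √(-2.8619² + 2.5375²) = 3.8249 (running 13.7901)
Perimeter = 13.7901

Perimeter at t=0.765: 13.7901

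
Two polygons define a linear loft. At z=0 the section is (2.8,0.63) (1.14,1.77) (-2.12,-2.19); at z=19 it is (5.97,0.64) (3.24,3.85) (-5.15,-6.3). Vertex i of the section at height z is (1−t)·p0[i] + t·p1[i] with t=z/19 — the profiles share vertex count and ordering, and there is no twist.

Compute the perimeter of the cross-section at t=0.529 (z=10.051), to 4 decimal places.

Perimeter at t=0.529: 22.1403

Cross-section at t=0.529: each vertex is (1-t)·p0[i] + t·p1[i].
  v1: (1-0.529)·(2.8,0.63) + 0.529·(5.97,0.64) = (4.4769,0.6353)
  v2: (1-0.529)·(1.14,1.77) + 0.529·(3.24,3.85) = (2.2509,2.8703)
  v3: (1-0.529)·(-2.12,-2.19) + 0.529·(-5.15,-6.3) = (-3.7229,-4.3642)
Perimeter = Σ |v_{i+1} − v_i|:
  edge 1→2: √(-2.2260² + 2.2350²) = 3.1545 (running 3.1545)
  edge 2→3: √(-5.9738² + -7.2345²) = 9.3821 (running 12.5366)
  edge 3→1: √(8.1998² + 4.9995²) = 9.6037 (running 22.1403)
Perimeter = 22.1403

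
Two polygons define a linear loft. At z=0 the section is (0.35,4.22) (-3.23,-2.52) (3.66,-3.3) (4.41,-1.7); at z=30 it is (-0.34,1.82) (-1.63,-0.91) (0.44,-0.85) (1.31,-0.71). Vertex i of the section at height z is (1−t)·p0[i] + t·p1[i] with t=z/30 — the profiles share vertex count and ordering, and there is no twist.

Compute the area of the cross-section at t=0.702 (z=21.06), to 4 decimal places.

Cross-section at t=0.702: each vertex is (1-t)·p0[i] + t·p1[i].
  v1: (1-0.702)·(0.35,4.22) + 0.702·(-0.34,1.82) = (-0.1344,2.5352)
  v2: (1-0.702)·(-3.23,-2.52) + 0.702·(-1.63,-0.91) = (-2.1068,-1.3898)
  v3: (1-0.702)·(3.66,-3.3) + 0.702·(0.44,-0.85) = (1.3996,-1.5801)
  v4: (1-0.702)·(4.41,-1.7) + 0.702·(1.31,-0.71) = (2.2338,-1.0050)
Shoelace sum Σ(x_i·y_{i+1} − x_{i+1}·y_i):
  i=1: -0.1344·-1.3898 − -2.1068·2.5352 = +5.5279 (running +5.5279)
  i=2: -2.1068·-1.5801 − 1.3996·-1.3898 = +5.2740 (running +10.8020)
  i=3: 1.3996·-1.0050 − 2.2338·-1.5801 = +2.1230 (running +12.9250)
  i=4: 2.2338·2.5352 − -0.1344·-1.0050 = +5.5281 (running +18.4531)
Area = |Σ|/2 = |18.4531|/2 = 9.2265

Area at t=0.702: 9.2265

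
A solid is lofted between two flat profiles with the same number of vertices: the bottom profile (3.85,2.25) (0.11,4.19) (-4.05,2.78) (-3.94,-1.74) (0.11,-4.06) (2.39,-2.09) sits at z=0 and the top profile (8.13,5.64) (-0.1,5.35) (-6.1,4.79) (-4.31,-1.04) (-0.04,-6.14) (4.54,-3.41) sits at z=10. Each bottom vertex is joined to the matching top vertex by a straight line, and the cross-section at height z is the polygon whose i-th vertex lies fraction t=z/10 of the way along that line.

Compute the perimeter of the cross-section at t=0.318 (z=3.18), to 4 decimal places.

Cross-section at t=0.318: each vertex is (1-t)·p0[i] + t·p1[i].
  v1: (1-0.318)·(3.85,2.25) + 0.318·(8.13,5.64) = (5.2110,3.3280)
  v2: (1-0.318)·(0.11,4.19) + 0.318·(-0.1,5.35) = (0.0432,4.5589)
  v3: (1-0.318)·(-4.05,2.78) + 0.318·(-6.1,4.79) = (-4.7019,3.4192)
  v4: (1-0.318)·(-3.94,-1.74) + 0.318·(-4.31,-1.04) = (-4.0577,-1.5174)
  v5: (1-0.318)·(0.11,-4.06) + 0.318·(-0.04,-6.14) = (0.0623,-4.7214)
  v6: (1-0.318)·(2.39,-2.09) + 0.318·(4.54,-3.41) = (3.0737,-2.5098)
Perimeter = Σ |v_{i+1} − v_i|:
  edge 1→2: √(-5.1678² + 1.2309²) = 5.3124 (running 5.3124)
  edge 2→3: √(-4.7451² + -1.1397²) = 4.8801 (running 10.1924)
  edge 3→4: √(0.6442² + -4.9366²) = 4.9784 (running 15.1709)
  edge 4→5: √(4.1200² + -3.2040²) = 5.2192 (running 20.3901)
  edge 5→6: √(3.0114² + 2.2117²) = 3.7363 (running 24.1264)
  edge 6→1: √(2.1373² + 5.8378²) = 6.2167 (running 30.3431)
Perimeter = 30.3431

Perimeter at t=0.318: 30.3431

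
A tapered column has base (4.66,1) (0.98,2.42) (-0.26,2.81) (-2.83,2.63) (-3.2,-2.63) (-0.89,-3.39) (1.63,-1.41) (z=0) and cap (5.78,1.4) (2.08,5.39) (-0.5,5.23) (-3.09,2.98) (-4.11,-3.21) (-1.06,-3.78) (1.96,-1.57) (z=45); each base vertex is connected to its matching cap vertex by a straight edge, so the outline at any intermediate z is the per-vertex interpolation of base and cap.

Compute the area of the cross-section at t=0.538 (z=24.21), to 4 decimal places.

Area at t=0.538: 42.9756

Cross-section at t=0.538: each vertex is (1-t)·p0[i] + t·p1[i].
  v1: (1-0.538)·(4.66,1) + 0.538·(5.78,1.4) = (5.2626,1.2152)
  v2: (1-0.538)·(0.98,2.42) + 0.538·(2.08,5.39) = (1.5718,4.0179)
  v3: (1-0.538)·(-0.26,2.81) + 0.538·(-0.5,5.23) = (-0.3891,4.1120)
  v4: (1-0.538)·(-2.83,2.63) + 0.538·(-3.09,2.98) = (-2.9699,2.8183)
  v5: (1-0.538)·(-3.2,-2.63) + 0.538·(-4.11,-3.21) = (-3.6896,-2.9420)
  v6: (1-0.538)·(-0.89,-3.39) + 0.538·(-1.06,-3.78) = (-0.9815,-3.5998)
  v7: (1-0.538)·(1.63,-1.41) + 0.538·(1.96,-1.57) = (1.8075,-1.4961)
Shoelace sum Σ(x_i·y_{i+1} − x_{i+1}·y_i):
  i=1: 5.2626·4.0179 − 1.5718·1.2152 = +19.2342 (running +19.2342)
  i=2: 1.5718·4.1120 − -0.3891·4.0179 = +8.0266 (running +27.2608)
  i=3: -0.3891·2.8183 − -2.9699·4.1120 = +11.1154 (running +38.3762)
  i=4: -2.9699·-2.9420 − -3.6896·2.8183 = +19.1358 (running +57.5120)
  i=5: -3.6896·-3.5998 − -0.9815·-2.9420 = +10.3943 (running +67.9063)
  i=6: -0.9815·-1.4961 − 1.8075·-3.5998 = +7.9752 (running +75.8815)
  i=7: 1.8075·1.2152 − 5.2626·-1.4961 = +10.0697 (running +85.9512)
Area = |Σ|/2 = |85.9512|/2 = 42.9756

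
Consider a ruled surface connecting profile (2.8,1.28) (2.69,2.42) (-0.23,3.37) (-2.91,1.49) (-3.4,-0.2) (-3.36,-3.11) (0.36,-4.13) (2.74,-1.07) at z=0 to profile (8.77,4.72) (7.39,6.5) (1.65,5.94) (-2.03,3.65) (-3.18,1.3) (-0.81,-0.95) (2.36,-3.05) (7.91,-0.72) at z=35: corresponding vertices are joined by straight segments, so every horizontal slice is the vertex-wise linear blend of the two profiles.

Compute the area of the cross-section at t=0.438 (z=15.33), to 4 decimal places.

Area at t=0.438: 51.6089

Cross-section at t=0.438: each vertex is (1-t)·p0[i] + t·p1[i].
  v1: (1-0.438)·(2.8,1.28) + 0.438·(8.77,4.72) = (5.4149,2.7867)
  v2: (1-0.438)·(2.69,2.42) + 0.438·(7.39,6.5) = (4.7486,4.2070)
  v3: (1-0.438)·(-0.23,3.37) + 0.438·(1.65,5.94) = (0.5934,4.4957)
  v4: (1-0.438)·(-2.91,1.49) + 0.438·(-2.03,3.65) = (-2.5246,2.4361)
  v5: (1-0.438)·(-3.4,-0.2) + 0.438·(-3.18,1.3) = (-3.3036,0.4570)
  v6: (1-0.438)·(-3.36,-3.11) + 0.438·(-0.81,-0.95) = (-2.2431,-2.1639)
  v7: (1-0.438)·(0.36,-4.13) + 0.438·(2.36,-3.05) = (1.2360,-3.6570)
  v8: (1-0.438)·(2.74,-1.07) + 0.438·(7.91,-0.72) = (5.0045,-0.9167)
Shoelace sum Σ(x_i·y_{i+1} − x_{i+1}·y_i):
  i=1: 5.4149·4.2070 − 4.7486·2.7867 = +9.5475 (running +9.5475)
  i=2: 4.7486·4.4957 − 0.5934·4.2070 = +18.8515 (running +28.3990)
  i=3: 0.5934·2.4361 − -2.5246·4.4957 = +12.7952 (running +41.1942)
  i=4: -2.5246·0.4570 − -3.3036·2.4361 = +6.8942 (running +48.0884)
  i=5: -3.3036·-2.1639 − -2.2431·0.4570 = +8.1739 (running +56.2623)
  i=6: -2.2431·-3.6570 − 1.2360·-2.1639 = +10.8775 (running +67.1399)
  i=7: 1.2360·-0.9167 − 5.0045·-3.6570 = +17.1681 (running +84.3079)
  i=8: 5.0045·2.7867 − 5.4149·-0.9167 = +18.9098 (running +103.2178)
Area = |Σ|/2 = |103.2178|/2 = 51.6089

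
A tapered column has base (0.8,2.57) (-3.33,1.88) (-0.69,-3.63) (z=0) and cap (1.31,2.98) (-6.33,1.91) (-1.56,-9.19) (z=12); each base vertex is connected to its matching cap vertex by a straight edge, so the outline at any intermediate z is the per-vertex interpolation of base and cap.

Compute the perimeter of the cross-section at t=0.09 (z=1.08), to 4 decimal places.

Perimeter at t=0.09: 18.0790

Cross-section at t=0.09: each vertex is (1-t)·p0[i] + t·p1[i].
  v1: (1-0.09)·(0.8,2.57) + 0.09·(1.31,2.98) = (0.8459,2.6069)
  v2: (1-0.09)·(-3.33,1.88) + 0.09·(-6.33,1.91) = (-3.6000,1.8827)
  v3: (1-0.09)·(-0.69,-3.63) + 0.09·(-1.56,-9.19) = (-0.7683,-4.1304)
Perimeter = Σ |v_{i+1} − v_i|:
  edge 1→2: √(-4.4459² + -0.7242²) = 4.5045 (running 4.5045)
  edge 2→3: √(2.8317² + -6.0131²) = 6.6465 (running 11.1510)
  edge 3→1: √(1.6142² + 6.7373²) = 6.9280 (running 18.0790)
Perimeter = 18.0790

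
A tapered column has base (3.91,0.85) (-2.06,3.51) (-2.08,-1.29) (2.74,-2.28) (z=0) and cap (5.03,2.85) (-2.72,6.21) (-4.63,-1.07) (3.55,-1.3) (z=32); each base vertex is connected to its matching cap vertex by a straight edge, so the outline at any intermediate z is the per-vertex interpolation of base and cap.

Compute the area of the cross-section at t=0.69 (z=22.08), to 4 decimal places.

Cross-section at t=0.69: each vertex is (1-t)·p0[i] + t·p1[i].
  v1: (1-0.69)·(3.91,0.85) + 0.69·(5.03,2.85) = (4.6828,2.2300)
  v2: (1-0.69)·(-2.06,3.51) + 0.69·(-2.72,6.21) = (-2.5154,5.3730)
  v3: (1-0.69)·(-2.08,-1.29) + 0.69·(-4.63,-1.07) = (-3.8395,-1.1382)
  v4: (1-0.69)·(2.74,-2.28) + 0.69·(3.55,-1.3) = (3.2989,-1.6038)
Shoelace sum Σ(x_i·y_{i+1} − x_{i+1}·y_i):
  i=1: 4.6828·5.3730 − -2.5154·2.2300 = +30.7700 (running +30.7700)
  i=2: -2.5154·-1.1382 − -3.8395·5.3730 = +23.4927 (running +54.2627)
  i=3: -3.8395·-1.6038 − 3.2989·-1.1382 = +9.9126 (running +64.1753)
  i=4: 3.2989·2.2300 − 4.6828·-1.6038 = +14.8668 (running +79.0421)
Area = |Σ|/2 = |79.0421|/2 = 39.5211

Area at t=0.69: 39.5211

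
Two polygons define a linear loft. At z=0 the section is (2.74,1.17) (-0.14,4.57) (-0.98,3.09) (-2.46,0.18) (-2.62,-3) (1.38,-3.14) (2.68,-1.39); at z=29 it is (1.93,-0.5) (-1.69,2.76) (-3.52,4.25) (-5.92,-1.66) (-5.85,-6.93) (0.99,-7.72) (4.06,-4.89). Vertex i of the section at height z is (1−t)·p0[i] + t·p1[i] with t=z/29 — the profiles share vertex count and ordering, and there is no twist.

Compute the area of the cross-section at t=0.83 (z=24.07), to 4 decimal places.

Cross-section at t=0.83: each vertex is (1-t)·p0[i] + t·p1[i].
  v1: (1-0.83)·(2.74,1.17) + 0.83·(1.93,-0.5) = (2.0677,-0.2161)
  v2: (1-0.83)·(-0.14,4.57) + 0.83·(-1.69,2.76) = (-1.4265,3.0677)
  v3: (1-0.83)·(-0.98,3.09) + 0.83·(-3.52,4.25) = (-3.0882,4.0528)
  v4: (1-0.83)·(-2.46,0.18) + 0.83·(-5.92,-1.66) = (-5.3318,-1.3472)
  v5: (1-0.83)·(-2.62,-3) + 0.83·(-5.85,-6.93) = (-5.3009,-6.2619)
  v6: (1-0.83)·(1.38,-3.14) + 0.83·(0.99,-7.72) = (1.0563,-6.9414)
  v7: (1-0.83)·(2.68,-1.39) + 0.83·(4.06,-4.89) = (3.8254,-4.2950)
Shoelace sum Σ(x_i·y_{i+1} − x_{i+1}·y_i):
  i=1: 2.0677·3.0677 − -1.4265·-0.2161 = +6.0348 (running +6.0348)
  i=2: -1.4265·4.0528 − -3.0882·3.0677 = +3.6924 (running +9.7272)
  i=3: -3.0882·-1.3472 − -5.3318·4.0528 = +25.7691 (running +35.4963)
  i=4: -5.3318·-6.2619 − -5.3009·-1.3472 = +26.2458 (running +61.7421)
  i=5: -5.3009·-6.9414 − 1.0563·-6.2619 = +43.4101 (running +105.1522)
  i=6: 1.0563·-4.2950 − 3.8254·-6.9414 = +22.0168 (running +127.1691)
  i=7: 3.8254·-0.2161 − 2.0677·-4.2950 = +8.0541 (running +135.2232)
Area = |Σ|/2 = |135.2232|/2 = 67.6116

Area at t=0.83: 67.6116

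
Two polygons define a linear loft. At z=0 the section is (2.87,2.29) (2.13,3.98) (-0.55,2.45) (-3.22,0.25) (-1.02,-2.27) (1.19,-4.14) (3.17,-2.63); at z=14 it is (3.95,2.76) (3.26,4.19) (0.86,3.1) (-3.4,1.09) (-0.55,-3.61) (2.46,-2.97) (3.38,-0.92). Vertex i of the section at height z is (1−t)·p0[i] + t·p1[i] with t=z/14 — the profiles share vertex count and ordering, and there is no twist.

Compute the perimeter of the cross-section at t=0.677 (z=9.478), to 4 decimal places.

Perimeter at t=0.677: 22.6278

Cross-section at t=0.677: each vertex is (1-t)·p0[i] + t·p1[i].
  v1: (1-0.677)·(2.87,2.29) + 0.677·(3.95,2.76) = (3.6012,2.6082)
  v2: (1-0.677)·(2.13,3.98) + 0.677·(3.26,4.19) = (2.8950,4.1222)
  v3: (1-0.677)·(-0.55,2.45) + 0.677·(0.86,3.1) = (0.4046,2.8901)
  v4: (1-0.677)·(-3.22,0.25) + 0.677·(-3.4,1.09) = (-3.3419,0.8187)
  v5: (1-0.677)·(-1.02,-2.27) + 0.677·(-0.55,-3.61) = (-0.7018,-3.1772)
  v6: (1-0.677)·(1.19,-4.14) + 0.677·(2.46,-2.97) = (2.0498,-3.3479)
  v7: (1-0.677)·(3.17,-2.63) + 0.677·(3.38,-0.92) = (3.3122,-1.4723)
Perimeter = Σ |v_{i+1} − v_i|:
  edge 1→2: √(-0.7062² + 1.5140²) = 1.6706 (running 1.6706)
  edge 2→3: √(-2.4904² + -1.2321²) = 2.7786 (running 4.4491)
  edge 3→4: √(-3.7464² + -2.0714²) = 4.2809 (running 8.7301)
  edge 4→5: √(2.6401² + -3.9959²) = 4.7892 (running 13.5193)
  edge 5→6: √(2.7516² + -0.1707²) = 2.7569 (running 16.2762)
  edge 6→7: √(1.2624² + 1.8756²) = 2.2608 (running 18.5370)
  edge 7→1: √(0.2890² + 4.0805²) = 4.0907 (running 22.6278)
Perimeter = 22.6278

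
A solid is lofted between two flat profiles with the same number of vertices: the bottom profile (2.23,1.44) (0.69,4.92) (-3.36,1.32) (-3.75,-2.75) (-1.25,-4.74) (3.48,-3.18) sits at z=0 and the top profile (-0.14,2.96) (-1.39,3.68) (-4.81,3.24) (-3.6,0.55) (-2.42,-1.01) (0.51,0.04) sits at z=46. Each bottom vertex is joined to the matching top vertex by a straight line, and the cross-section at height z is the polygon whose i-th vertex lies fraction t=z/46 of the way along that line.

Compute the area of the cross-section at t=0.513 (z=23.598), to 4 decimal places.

Cross-section at t=0.513: each vertex is (1-t)·p0[i] + t·p1[i].
  v1: (1-0.513)·(2.23,1.44) + 0.513·(-0.14,2.96) = (1.0142,2.2198)
  v2: (1-0.513)·(0.69,4.92) + 0.513·(-1.39,3.68) = (-0.3770,4.2839)
  v3: (1-0.513)·(-3.36,1.32) + 0.513·(-4.81,3.24) = (-4.1038,2.3050)
  v4: (1-0.513)·(-3.75,-2.75) + 0.513·(-3.6,0.55) = (-3.6730,-1.0571)
  v5: (1-0.513)·(-1.25,-4.74) + 0.513·(-2.42,-1.01) = (-1.8502,-2.8265)
  v6: (1-0.513)·(3.48,-3.18) + 0.513·(0.51,0.04) = (1.9564,-1.5281)
Shoelace sum Σ(x_i·y_{i+1} − x_{i+1}·y_i):
  i=1: 1.0142·4.2839 − -0.3770·2.2198 = +5.1816 (running +5.1816)
  i=2: -0.3770·2.3050 − -4.1038·4.2839 = +16.7113 (running +21.8929)
  i=3: -4.1038·-1.0571 − -3.6730·2.3050 = +12.8044 (running +34.6974)
  i=4: -3.6730·-2.8265 − -1.8502·-1.0571 = +8.4261 (running +43.1234)
  i=5: -1.8502·-1.5281 − 1.9564·-2.8265 = +8.3571 (running +51.4805)
  i=6: 1.9564·2.2198 − 1.0142·-1.5281 = +5.8925 (running +57.3731)
Area = |Σ|/2 = |57.3731|/2 = 28.6865

Area at t=0.513: 28.6865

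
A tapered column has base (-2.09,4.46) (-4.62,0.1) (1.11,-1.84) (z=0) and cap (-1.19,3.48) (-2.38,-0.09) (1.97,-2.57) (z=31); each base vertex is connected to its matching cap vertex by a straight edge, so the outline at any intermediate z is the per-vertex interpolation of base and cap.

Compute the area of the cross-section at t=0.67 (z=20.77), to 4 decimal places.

Cross-section at t=0.67: each vertex is (1-t)·p0[i] + t·p1[i].
  v1: (1-0.67)·(-2.09,4.46) + 0.67·(-1.19,3.48) = (-1.4870,3.8034)
  v2: (1-0.67)·(-4.62,0.1) + 0.67·(-2.38,-0.09) = (-3.1192,-0.0273)
  v3: (1-0.67)·(1.11,-1.84) + 0.67·(1.97,-2.57) = (1.6862,-2.3291)
Shoelace sum Σ(x_i·y_{i+1} − x_{i+1}·y_i):
  i=1: -1.4870·-0.0273 − -3.1192·3.8034 = +11.9042 (running +11.9042)
  i=2: -3.1192·-2.3291 − 1.6862·-0.0273 = +7.3110 (running +19.2151)
  i=3: 1.6862·3.8034 − -1.4870·-2.3291 = +2.9499 (running +22.1650)
Area = |Σ|/2 = |22.1650|/2 = 11.0825

Area at t=0.67: 11.0825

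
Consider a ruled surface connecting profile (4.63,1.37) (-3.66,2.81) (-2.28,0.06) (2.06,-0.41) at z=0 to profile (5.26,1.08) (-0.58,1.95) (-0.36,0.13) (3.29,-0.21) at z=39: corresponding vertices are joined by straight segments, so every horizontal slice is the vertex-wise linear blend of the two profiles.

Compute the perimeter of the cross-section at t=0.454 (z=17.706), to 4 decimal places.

Perimeter at t=0.454: 16.5769

Cross-section at t=0.454: each vertex is (1-t)·p0[i] + t·p1[i].
  v1: (1-0.454)·(4.63,1.37) + 0.454·(5.26,1.08) = (4.9160,1.2383)
  v2: (1-0.454)·(-3.66,2.81) + 0.454·(-0.58,1.95) = (-2.2617,2.4196)
  v3: (1-0.454)·(-2.28,0.06) + 0.454·(-0.36,0.13) = (-1.4083,0.0918)
  v4: (1-0.454)·(2.06,-0.41) + 0.454·(3.29,-0.21) = (2.6184,-0.3192)
Perimeter = Σ |v_{i+1} − v_i|:
  edge 1→2: √(-7.1777² + 1.1812²) = 7.2742 (running 7.2742)
  edge 2→3: √(0.8534² + -2.3278²) = 2.4793 (running 9.7535)
  edge 3→4: √(4.0267² + -0.4110²) = 4.0477 (running 13.8012)
  edge 4→1: √(2.2976² + 1.5575²) = 2.7758 (running 16.5769)
Perimeter = 16.5769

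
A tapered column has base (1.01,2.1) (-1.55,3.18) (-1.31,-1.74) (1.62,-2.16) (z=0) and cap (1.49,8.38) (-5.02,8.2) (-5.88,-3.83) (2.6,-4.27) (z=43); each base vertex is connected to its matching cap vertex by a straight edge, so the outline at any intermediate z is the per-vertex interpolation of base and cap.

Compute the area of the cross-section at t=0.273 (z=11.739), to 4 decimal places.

Area at t=0.273: 26.9037

Cross-section at t=0.273: each vertex is (1-t)·p0[i] + t·p1[i].
  v1: (1-0.273)·(1.01,2.1) + 0.273·(1.49,8.38) = (1.1410,3.8144)
  v2: (1-0.273)·(-1.55,3.18) + 0.273·(-5.02,8.2) = (-2.4973,4.5505)
  v3: (1-0.273)·(-1.31,-1.74) + 0.273·(-5.88,-3.83) = (-2.5576,-2.3106)
  v4: (1-0.273)·(1.62,-2.16) + 0.273·(2.6,-4.27) = (1.8875,-2.7360)
Shoelace sum Σ(x_i·y_{i+1} − x_{i+1}·y_i):
  i=1: 1.1410·4.5505 − -2.4973·3.8144 = +14.7181 (running +14.7181)
  i=2: -2.4973·-2.3106 − -2.5576·4.5505 = +17.4085 (running +32.1266)
  i=3: -2.5576·-2.7360 − 1.8875·-2.3106 = +11.3590 (running +43.4856)
  i=4: 1.8875·3.8144 − 1.1410·-2.7360 = +10.3218 (running +53.8074)
Area = |Σ|/2 = |53.8074|/2 = 26.9037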